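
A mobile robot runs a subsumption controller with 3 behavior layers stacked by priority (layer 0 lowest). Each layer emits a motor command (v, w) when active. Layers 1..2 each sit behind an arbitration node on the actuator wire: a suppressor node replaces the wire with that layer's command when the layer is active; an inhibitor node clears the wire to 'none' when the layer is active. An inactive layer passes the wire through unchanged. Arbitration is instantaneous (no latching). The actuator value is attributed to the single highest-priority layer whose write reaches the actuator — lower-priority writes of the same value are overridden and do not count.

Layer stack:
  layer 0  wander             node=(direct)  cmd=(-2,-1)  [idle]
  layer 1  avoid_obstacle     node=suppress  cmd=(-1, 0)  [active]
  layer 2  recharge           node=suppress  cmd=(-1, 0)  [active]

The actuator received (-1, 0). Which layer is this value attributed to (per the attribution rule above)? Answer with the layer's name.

[0] wander off; wire := none
[1] avoid_obstacle on (suppress); wire := (-1, 0)
[2] recharge on (suppress); wire := (-1, 0)
output (-1, 0)
last writer: layer 2 = recharge

recharge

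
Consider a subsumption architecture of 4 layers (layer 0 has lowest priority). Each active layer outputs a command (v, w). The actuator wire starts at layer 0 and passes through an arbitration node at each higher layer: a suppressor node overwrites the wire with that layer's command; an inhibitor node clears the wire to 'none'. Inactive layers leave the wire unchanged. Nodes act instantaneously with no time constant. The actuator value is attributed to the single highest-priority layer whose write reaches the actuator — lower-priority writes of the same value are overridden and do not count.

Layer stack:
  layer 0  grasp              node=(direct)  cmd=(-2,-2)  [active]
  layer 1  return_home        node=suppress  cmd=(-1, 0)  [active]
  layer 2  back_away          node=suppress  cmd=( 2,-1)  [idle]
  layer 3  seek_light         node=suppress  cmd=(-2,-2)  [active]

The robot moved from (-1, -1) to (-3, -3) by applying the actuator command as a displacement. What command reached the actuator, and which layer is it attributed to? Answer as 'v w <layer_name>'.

displacement = (-3, -3) − (-1, -1) = (-2, -2)
L0 grasp: active, feeds wire = (-2, -2)
L1 return_home: active, suppressor → wire = (-1, 0)
L2 back_away: idle → wire stays (-1, 0)
L3 seek_light: active, suppressor → wire = (-2, -2)
actuator = (-2, -2) — from layer 3 (seek_light)

-2 -2 seek_light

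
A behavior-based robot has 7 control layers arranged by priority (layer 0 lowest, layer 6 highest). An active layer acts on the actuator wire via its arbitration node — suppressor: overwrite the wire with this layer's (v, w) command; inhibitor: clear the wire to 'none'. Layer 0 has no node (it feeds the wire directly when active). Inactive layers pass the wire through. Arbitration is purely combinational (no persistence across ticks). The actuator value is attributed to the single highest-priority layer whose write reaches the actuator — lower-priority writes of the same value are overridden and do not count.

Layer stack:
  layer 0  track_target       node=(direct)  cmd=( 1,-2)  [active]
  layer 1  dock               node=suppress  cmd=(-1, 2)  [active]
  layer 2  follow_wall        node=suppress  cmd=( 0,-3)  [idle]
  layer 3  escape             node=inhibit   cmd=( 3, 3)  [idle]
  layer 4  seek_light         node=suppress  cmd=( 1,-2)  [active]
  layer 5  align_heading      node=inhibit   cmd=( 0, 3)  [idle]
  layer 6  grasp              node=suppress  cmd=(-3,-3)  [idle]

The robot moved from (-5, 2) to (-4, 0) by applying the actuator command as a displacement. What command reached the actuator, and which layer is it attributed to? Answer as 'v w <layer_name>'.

1 -2 seek_light

displacement = (-4, 0) − (-5, 2) = (1, -2)
layer 0 (track_target) active — direct: (1, -2)
layer 1 (dock) active — suppresses: (-1, 2)
layer 2 (follow_wall) idle — unchanged: (-1, 2)
layer 3 (escape) idle — unchanged: (-1, 2)
layer 4 (seek_light) active — suppresses: (1, -2)
layer 5 (align_heading) idle — unchanged: (1, -2)
layer 6 (grasp) idle — unchanged: (1, -2)
→ actuator (1, -2) — from layer 4 (seek_light)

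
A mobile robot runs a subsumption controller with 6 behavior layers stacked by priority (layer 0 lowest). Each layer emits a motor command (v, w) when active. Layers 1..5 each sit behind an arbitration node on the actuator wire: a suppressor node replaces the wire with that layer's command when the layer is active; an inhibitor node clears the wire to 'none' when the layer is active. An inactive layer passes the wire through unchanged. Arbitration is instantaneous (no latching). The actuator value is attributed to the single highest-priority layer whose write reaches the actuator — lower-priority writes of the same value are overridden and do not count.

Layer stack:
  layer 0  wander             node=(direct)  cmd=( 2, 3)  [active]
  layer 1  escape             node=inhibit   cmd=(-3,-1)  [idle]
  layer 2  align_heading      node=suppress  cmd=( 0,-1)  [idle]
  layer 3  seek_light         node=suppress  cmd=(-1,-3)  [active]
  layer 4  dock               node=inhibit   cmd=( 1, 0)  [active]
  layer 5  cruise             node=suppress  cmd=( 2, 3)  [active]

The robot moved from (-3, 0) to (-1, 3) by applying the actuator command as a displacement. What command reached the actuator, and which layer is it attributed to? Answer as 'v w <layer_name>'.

2 3 cruise

displacement = (-1, 3) − (-3, 0) = (2, 3)
layer 0 (wander) active — direct: (2, 3)
layer 1 (escape) idle — unchanged: (2, 3)
layer 2 (align_heading) idle — unchanged: (2, 3)
layer 3 (seek_light) active — suppresses: (-1, -3)
layer 4 (dock) active — inhibits: none
layer 5 (cruise) active — suppresses: (2, 3)
→ actuator (2, 3) — from layer 5 (cruise)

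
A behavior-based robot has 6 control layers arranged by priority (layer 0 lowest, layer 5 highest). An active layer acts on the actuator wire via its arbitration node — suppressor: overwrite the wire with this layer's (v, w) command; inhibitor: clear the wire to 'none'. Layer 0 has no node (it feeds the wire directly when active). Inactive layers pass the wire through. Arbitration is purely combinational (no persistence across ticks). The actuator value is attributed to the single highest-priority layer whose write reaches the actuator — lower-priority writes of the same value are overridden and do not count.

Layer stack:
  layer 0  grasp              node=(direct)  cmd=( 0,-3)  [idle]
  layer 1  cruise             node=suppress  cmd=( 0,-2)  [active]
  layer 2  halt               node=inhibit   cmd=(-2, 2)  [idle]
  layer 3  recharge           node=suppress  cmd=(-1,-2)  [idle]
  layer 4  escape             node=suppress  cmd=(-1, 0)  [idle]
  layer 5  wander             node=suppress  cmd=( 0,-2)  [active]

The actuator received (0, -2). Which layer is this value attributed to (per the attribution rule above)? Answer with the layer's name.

[0] grasp off; wire := none
[1] cruise on (suppress); wire := (0, -2)
[2] halt off; pass (0, -2)
[3] recharge off; pass (0, -2)
[4] escape off; pass (0, -2)
[5] wander on (suppress); wire := (0, -2)
output (0, -2)
last writer: layer 5 = wander

wander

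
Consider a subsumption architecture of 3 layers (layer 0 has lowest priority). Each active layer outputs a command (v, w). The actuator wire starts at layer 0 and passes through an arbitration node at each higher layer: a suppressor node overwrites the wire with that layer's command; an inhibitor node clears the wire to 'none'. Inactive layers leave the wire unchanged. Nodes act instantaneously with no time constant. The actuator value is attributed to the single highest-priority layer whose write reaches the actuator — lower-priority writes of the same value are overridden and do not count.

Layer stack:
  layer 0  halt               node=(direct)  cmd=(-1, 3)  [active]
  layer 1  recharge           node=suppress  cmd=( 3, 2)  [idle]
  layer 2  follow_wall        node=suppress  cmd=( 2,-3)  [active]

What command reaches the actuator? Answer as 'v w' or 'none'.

layer 0 (halt) active — direct: (-1, 3)
layer 1 (recharge) idle — unchanged: (-1, 3)
layer 2 (follow_wall) active — suppresses: (2, -3)
→ actuator (2, -3)

2 -3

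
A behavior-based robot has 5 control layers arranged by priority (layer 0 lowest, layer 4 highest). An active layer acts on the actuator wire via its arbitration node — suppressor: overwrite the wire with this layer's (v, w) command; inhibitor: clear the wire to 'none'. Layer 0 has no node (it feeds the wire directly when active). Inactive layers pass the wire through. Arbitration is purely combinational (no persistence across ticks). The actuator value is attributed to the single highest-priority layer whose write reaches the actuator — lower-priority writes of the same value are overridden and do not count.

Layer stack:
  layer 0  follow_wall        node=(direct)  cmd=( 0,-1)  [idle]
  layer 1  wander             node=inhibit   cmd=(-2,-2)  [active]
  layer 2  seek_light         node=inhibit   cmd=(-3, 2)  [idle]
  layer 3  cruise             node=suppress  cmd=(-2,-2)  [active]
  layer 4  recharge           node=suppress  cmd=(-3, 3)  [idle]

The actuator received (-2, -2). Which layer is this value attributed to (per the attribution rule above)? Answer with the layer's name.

cruise

L0 follow_wall: idle → wire = none
L1 wander: active, inhibitor → wire = none
L2 seek_light: idle → wire stays none
L3 cruise: active, suppressor → wire = (-2, -2)
L4 recharge: idle → wire stays (-2, -2)
actuator = (-2, -2)
last writer: layer 3 = cruise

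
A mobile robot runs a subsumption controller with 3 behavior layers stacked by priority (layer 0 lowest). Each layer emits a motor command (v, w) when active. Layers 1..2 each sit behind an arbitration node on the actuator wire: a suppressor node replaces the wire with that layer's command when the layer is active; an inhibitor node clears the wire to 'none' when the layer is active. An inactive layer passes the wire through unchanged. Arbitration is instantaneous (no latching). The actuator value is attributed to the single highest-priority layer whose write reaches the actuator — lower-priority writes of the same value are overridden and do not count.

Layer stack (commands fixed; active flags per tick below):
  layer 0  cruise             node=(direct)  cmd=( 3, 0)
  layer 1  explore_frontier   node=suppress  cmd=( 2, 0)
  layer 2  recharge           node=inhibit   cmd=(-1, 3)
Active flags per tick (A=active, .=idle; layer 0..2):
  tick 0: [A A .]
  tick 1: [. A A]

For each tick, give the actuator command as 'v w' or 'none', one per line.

2 0
none

tick 0:
  layer 0 (cruise) active — direct: (3, 0)
  layer 1 (explore_frontier) active — suppresses: (2, 0)
  layer 2 (recharge) idle — unchanged: (2, 0)
  → actuator (2, 0)
tick 1:
  layer 0 (cruise) idle — none
  layer 1 (explore_frontier) active — suppresses: (2, 0)
  layer 2 (recharge) active — inhibits: none
  → actuator none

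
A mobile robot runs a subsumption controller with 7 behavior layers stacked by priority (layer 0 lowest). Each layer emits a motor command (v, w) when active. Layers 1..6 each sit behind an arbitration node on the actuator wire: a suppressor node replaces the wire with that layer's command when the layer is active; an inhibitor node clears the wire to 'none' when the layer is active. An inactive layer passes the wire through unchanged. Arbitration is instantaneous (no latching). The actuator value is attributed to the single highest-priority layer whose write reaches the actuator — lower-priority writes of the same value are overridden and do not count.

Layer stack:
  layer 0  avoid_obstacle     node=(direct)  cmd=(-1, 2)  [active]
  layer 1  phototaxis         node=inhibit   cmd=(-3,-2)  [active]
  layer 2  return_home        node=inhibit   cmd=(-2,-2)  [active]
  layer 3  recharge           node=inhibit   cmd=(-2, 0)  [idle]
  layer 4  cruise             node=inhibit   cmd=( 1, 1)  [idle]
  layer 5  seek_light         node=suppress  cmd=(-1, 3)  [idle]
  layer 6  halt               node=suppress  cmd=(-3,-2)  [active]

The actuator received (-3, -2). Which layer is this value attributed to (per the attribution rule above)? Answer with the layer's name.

[0] avoid_obstacle on; wire := (-1, 2)
[1] phototaxis on (inhibit); wire := none
[2] return_home on (inhibit); wire := none
[3] recharge off; pass none
[4] cruise off; pass none
[5] seek_light off; pass none
[6] halt on (suppress); wire := (-3, -2)
output (-3, -2)
last writer: layer 6 = halt

halt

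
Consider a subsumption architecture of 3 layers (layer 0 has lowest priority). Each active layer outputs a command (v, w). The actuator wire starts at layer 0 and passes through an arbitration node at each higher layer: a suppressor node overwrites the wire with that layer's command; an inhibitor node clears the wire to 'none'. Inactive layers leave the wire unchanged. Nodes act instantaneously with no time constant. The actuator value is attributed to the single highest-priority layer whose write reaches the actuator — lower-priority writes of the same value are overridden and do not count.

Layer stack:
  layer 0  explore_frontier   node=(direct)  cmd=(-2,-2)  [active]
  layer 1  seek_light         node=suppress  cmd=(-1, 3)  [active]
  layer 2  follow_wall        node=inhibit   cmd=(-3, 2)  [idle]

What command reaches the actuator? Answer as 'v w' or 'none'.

-1 3

layer 0 (explore_frontier) active — direct: (-2, -2)
layer 1 (seek_light) active — suppresses: (-1, 3)
layer 2 (follow_wall) idle — unchanged: (-1, 3)
→ actuator (-1, 3)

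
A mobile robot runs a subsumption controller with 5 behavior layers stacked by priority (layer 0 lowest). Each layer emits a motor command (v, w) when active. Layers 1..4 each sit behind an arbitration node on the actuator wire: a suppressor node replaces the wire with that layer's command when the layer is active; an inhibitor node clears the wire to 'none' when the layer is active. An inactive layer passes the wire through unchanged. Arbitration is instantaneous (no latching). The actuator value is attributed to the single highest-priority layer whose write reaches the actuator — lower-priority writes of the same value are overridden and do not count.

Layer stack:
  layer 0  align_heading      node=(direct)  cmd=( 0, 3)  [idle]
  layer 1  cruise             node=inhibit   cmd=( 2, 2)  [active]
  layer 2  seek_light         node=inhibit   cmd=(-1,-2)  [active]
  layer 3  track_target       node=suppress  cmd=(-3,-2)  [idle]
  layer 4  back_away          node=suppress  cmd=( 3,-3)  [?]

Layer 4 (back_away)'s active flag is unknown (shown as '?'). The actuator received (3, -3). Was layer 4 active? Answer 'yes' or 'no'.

yes

If layer 4 is active=yes:
  actuator would be (3, -3)
If layer 4 is active=no:
  actuator would be none
Observed (3, -3), so layer 4 was active.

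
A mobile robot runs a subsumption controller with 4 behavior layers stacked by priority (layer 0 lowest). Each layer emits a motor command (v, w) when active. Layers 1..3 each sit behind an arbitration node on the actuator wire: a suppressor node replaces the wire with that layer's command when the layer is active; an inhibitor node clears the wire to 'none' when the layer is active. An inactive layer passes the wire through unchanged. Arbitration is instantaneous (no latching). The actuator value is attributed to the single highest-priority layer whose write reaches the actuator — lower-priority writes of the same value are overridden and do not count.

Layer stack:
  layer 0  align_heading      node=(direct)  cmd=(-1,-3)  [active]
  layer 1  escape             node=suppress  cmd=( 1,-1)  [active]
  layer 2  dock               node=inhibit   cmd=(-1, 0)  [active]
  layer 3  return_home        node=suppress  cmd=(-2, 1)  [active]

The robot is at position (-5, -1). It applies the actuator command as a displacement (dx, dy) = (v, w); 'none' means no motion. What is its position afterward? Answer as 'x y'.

layer 0 (align_heading) active — direct: (-1, -3)
layer 1 (escape) active — suppresses: (1, -1)
layer 2 (dock) active — inhibits: none
layer 3 (return_home) active — suppresses: (-2, 1)
→ actuator (-2, 1)
position: (-5, -1) + (-2, 1) = (-7, 0)

-7 0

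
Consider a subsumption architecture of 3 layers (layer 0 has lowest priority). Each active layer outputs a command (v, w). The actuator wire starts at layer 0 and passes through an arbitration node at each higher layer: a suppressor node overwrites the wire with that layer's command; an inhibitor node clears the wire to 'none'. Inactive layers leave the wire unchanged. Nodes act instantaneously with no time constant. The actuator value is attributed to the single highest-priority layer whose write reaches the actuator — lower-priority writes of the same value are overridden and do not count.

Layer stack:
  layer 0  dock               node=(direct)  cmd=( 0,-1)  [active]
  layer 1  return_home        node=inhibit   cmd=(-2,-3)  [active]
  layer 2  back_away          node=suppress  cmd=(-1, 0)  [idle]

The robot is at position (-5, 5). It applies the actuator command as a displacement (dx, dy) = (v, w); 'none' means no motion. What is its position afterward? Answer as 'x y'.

[0] dock on; wire := (0, -1)
[1] return_home on (inhibit); wire := none
[2] back_away off; pass none
output none
position: (-5, 5) + none = (-5, 5)

-5 5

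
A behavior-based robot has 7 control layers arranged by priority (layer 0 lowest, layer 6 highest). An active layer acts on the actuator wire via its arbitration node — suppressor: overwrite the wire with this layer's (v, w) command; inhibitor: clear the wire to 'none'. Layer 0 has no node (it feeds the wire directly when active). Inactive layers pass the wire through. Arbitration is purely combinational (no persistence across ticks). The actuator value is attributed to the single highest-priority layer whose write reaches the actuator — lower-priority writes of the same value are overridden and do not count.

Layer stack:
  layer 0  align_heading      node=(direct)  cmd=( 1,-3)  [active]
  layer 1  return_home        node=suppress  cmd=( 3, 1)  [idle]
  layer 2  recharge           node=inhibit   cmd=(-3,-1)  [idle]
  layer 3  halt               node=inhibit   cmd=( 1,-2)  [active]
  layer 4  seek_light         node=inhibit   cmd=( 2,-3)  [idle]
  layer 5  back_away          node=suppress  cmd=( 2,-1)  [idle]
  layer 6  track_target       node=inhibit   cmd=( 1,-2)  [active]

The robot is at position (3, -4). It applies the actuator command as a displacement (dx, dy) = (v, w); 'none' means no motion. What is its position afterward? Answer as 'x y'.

layer 0 (align_heading) active — direct: (1, -3)
layer 1 (return_home) idle — unchanged: (1, -3)
layer 2 (recharge) idle — unchanged: (1, -3)
layer 3 (halt) active — inhibits: none
layer 4 (seek_light) idle — unchanged: none
layer 5 (back_away) idle — unchanged: none
layer 6 (track_target) active — inhibits: none
→ actuator none
position: (3, -4) + none = (3, -4)

3 -4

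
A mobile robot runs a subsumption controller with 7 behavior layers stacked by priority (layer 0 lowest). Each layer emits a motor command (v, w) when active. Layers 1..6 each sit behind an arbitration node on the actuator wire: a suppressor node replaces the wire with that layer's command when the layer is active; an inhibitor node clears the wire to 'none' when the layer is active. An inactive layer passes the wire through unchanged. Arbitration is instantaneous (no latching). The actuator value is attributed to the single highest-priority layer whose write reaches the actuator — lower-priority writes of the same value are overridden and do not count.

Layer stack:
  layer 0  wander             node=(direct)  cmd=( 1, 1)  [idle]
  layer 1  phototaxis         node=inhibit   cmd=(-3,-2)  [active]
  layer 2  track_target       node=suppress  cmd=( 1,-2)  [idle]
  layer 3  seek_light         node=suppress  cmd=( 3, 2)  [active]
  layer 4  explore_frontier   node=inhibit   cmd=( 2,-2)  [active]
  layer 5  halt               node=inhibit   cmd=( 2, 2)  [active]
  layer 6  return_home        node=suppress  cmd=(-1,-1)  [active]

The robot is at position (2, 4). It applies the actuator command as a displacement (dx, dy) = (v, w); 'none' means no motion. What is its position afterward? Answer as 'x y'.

1 3

layer 0 (wander) idle — none
layer 1 (phototaxis) active — inhibits: none
layer 2 (track_target) idle — unchanged: none
layer 3 (seek_light) active — suppresses: (3, 2)
layer 4 (explore_frontier) active — inhibits: none
layer 5 (halt) active — inhibits: none
layer 6 (return_home) active — suppresses: (-1, -1)
→ actuator (-1, -1)
position: (2, 4) + (-1, -1) = (1, 3)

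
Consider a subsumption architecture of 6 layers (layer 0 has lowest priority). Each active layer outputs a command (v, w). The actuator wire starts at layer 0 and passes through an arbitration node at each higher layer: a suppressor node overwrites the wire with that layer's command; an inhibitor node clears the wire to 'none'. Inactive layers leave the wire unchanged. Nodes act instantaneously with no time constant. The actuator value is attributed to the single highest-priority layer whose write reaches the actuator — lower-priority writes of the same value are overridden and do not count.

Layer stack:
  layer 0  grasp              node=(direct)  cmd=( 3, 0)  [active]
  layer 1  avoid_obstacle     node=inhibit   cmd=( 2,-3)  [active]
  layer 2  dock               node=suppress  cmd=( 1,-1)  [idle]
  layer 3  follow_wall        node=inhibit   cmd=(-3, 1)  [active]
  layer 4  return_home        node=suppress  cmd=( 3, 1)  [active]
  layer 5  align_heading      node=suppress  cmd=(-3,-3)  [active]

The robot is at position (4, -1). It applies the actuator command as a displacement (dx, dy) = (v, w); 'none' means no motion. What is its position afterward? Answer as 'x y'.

layer 0 (grasp) active — direct: (3, 0)
layer 1 (avoid_obstacle) active — inhibits: none
layer 2 (dock) idle — unchanged: none
layer 3 (follow_wall) active — inhibits: none
layer 4 (return_home) active — suppresses: (3, 1)
layer 5 (align_heading) active — suppresses: (-3, -3)
→ actuator (-3, -3)
position: (4, -1) + (-3, -3) = (1, -4)

1 -4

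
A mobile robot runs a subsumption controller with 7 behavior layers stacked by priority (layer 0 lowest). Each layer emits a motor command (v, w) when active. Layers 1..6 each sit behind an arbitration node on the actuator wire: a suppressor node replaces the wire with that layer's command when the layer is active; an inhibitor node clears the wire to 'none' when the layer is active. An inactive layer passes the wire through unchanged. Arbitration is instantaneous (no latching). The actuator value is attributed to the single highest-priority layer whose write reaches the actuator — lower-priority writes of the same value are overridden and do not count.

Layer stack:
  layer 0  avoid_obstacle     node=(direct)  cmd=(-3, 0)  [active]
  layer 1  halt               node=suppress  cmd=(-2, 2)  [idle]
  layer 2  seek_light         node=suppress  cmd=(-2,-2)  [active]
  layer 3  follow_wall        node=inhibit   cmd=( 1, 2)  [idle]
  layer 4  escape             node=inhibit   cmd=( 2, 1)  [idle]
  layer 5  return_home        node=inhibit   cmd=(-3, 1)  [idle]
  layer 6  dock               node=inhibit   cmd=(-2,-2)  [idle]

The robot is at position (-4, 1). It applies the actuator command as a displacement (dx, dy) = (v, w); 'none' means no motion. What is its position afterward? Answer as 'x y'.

-6 -1

layer 0 (avoid_obstacle) active — direct: (-3, 0)
layer 1 (halt) idle — unchanged: (-3, 0)
layer 2 (seek_light) active — suppresses: (-2, -2)
layer 3 (follow_wall) idle — unchanged: (-2, -2)
layer 4 (escape) idle — unchanged: (-2, -2)
layer 5 (return_home) idle — unchanged: (-2, -2)
layer 6 (dock) idle — unchanged: (-2, -2)
→ actuator (-2, -2)
position: (-4, 1) + (-2, -2) = (-6, -1)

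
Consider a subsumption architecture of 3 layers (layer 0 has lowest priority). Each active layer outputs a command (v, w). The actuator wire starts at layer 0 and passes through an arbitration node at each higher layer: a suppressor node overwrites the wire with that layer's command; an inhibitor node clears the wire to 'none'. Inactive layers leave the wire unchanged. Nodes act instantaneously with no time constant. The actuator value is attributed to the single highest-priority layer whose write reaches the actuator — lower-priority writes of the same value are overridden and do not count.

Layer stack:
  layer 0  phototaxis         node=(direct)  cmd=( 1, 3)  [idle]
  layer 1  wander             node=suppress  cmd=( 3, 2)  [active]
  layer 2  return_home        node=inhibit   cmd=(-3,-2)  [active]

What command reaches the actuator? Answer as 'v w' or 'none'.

[0] phototaxis off; wire := none
[1] wander on (suppress); wire := (3, 2)
[2] return_home on (inhibit); wire := none
output none

none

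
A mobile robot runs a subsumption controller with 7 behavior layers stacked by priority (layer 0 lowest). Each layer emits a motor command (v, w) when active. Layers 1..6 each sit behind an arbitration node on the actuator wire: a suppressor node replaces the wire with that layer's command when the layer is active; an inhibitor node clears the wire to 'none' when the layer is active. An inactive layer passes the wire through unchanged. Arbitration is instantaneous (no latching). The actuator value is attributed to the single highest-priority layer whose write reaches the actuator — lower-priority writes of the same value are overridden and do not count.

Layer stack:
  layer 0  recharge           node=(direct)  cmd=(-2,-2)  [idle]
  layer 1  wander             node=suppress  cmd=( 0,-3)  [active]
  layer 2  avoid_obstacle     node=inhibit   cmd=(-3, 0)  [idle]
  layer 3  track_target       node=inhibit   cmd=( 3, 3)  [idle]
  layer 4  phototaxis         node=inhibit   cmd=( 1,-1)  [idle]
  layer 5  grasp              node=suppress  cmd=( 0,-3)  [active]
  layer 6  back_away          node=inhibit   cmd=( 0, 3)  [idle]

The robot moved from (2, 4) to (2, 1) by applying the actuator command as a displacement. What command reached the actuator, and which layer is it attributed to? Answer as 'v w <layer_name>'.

0 -3 grasp

displacement = (2, 1) − (2, 4) = (0, -3)
layer 0 (recharge) idle — none
layer 1 (wander) active — suppresses: (0, -3)
layer 2 (avoid_obstacle) idle — unchanged: (0, -3)
layer 3 (track_target) idle — unchanged: (0, -3)
layer 4 (phototaxis) idle — unchanged: (0, -3)
layer 5 (grasp) active — suppresses: (0, -3)
layer 6 (back_away) idle — unchanged: (0, -3)
→ actuator (0, -3) — from layer 5 (grasp)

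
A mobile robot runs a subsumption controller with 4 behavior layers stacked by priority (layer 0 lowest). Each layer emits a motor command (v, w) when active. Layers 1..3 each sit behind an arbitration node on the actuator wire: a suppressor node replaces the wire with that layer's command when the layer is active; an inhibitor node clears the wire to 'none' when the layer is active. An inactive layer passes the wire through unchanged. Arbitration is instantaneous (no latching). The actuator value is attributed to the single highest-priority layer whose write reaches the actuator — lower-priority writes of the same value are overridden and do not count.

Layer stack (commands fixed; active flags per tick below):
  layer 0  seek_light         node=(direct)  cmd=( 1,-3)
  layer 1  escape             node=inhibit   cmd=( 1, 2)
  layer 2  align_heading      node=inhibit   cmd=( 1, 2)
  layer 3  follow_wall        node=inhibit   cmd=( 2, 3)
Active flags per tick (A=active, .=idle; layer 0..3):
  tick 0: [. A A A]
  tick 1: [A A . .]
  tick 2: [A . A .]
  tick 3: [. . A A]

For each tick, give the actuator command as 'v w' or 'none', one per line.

none
none
none
none

tick 0:
  [0] seek_light off; wire := none
  [1] escape on (inhibit); wire := none
  [2] align_heading on (inhibit); wire := none
  [3] follow_wall on (inhibit); wire := none
  output none
tick 1:
  [0] seek_light on; wire := (1, -3)
  [1] escape on (inhibit); wire := none
  [2] align_heading off; pass none
  [3] follow_wall off; pass none
  output none
tick 2:
  [0] seek_light on; wire := (1, -3)
  [1] escape off; pass (1, -3)
  [2] align_heading on (inhibit); wire := none
  [3] follow_wall off; pass none
  output none
tick 3:
  [0] seek_light off; wire := none
  [1] escape off; pass none
  [2] align_heading on (inhibit); wire := none
  [3] follow_wall on (inhibit); wire := none
  output none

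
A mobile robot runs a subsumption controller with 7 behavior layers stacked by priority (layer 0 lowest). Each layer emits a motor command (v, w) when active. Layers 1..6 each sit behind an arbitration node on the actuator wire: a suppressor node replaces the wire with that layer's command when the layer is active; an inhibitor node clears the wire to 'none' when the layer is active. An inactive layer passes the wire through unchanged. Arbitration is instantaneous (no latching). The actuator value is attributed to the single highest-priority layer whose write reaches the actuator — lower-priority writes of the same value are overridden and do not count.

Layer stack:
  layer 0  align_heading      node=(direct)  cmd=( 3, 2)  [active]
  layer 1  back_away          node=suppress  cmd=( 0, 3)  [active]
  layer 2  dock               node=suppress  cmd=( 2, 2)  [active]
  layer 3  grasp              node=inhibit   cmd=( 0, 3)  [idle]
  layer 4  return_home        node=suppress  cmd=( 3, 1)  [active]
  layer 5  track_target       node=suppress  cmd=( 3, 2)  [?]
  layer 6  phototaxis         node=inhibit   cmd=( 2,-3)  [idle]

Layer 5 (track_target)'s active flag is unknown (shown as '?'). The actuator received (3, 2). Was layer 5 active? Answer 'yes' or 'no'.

yes

If layer 5 is active=yes:
  actuator would be (3, 2)
If layer 5 is active=no:
  actuator would be (3, 1)
Observed (3, 2), so layer 5 was active.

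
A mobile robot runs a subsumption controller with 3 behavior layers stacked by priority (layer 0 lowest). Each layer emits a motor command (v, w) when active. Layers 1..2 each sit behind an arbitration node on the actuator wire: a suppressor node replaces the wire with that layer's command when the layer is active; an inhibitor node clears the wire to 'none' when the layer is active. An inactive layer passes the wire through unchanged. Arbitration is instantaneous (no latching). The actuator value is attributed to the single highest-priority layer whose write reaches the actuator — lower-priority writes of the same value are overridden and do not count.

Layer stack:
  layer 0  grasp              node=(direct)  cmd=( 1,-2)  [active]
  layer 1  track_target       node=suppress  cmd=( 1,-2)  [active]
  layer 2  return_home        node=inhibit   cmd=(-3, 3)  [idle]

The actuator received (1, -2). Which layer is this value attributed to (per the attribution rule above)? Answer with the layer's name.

layer 0 (grasp) active — direct: (1, -2)
layer 1 (track_target) active — suppresses: (1, -2)
layer 2 (return_home) idle — unchanged: (1, -2)
→ actuator (1, -2)
last writer: layer 1 = track_target

track_target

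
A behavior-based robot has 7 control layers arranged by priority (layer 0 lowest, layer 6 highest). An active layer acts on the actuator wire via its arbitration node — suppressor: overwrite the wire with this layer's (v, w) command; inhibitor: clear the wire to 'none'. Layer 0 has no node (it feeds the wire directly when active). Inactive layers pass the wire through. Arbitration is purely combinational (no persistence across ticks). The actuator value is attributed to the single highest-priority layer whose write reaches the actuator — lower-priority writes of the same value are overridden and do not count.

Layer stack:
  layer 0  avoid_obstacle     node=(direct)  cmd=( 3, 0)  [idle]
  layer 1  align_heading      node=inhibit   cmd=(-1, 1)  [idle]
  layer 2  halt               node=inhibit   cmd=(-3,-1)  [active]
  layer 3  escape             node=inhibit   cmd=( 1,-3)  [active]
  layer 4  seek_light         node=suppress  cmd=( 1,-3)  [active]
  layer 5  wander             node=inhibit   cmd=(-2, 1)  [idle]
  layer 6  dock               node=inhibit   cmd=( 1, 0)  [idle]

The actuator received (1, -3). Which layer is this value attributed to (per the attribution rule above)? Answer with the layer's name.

[0] avoid_obstacle off; wire := none
[1] align_heading off; pass none
[2] halt on (inhibit); wire := none
[3] escape on (inhibit); wire := none
[4] seek_light on (suppress); wire := (1, -3)
[5] wander off; pass (1, -3)
[6] dock off; pass (1, -3)
output (1, -3)
last writer: layer 4 = seek_light

seek_light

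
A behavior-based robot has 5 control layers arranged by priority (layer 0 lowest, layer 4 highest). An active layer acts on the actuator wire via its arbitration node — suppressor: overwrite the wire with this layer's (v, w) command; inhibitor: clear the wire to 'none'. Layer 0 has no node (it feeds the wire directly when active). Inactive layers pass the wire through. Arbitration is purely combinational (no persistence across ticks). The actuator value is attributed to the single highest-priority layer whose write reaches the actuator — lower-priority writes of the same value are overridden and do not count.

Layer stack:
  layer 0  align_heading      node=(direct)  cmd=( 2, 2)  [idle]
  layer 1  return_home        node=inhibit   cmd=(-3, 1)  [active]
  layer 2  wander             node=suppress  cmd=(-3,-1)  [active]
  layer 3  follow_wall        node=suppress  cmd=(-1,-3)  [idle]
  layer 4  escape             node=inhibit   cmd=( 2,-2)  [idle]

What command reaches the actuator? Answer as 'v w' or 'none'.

-3 -1

[0] align_heading off; wire := none
[1] return_home on (inhibit); wire := none
[2] wander on (suppress); wire := (-3, -1)
[3] follow_wall off; pass (-3, -1)
[4] escape off; pass (-3, -1)
output (-3, -1)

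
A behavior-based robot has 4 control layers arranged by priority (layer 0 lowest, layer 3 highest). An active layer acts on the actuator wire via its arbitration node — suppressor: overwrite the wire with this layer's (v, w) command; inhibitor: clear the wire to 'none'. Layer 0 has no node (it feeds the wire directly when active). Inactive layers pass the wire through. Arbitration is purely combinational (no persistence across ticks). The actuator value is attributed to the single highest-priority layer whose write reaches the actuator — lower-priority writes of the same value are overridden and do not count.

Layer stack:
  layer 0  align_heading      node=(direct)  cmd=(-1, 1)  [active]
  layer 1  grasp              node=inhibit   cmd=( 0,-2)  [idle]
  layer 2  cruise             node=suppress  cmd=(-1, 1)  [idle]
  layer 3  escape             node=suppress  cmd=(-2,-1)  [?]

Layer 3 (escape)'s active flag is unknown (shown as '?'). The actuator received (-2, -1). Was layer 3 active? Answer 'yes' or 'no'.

yes

If layer 3 is active=yes:
  actuator would be (-2, -1)
If layer 3 is active=no:
  actuator would be (-1, 1)
Observed (-2, -1), so layer 3 was active.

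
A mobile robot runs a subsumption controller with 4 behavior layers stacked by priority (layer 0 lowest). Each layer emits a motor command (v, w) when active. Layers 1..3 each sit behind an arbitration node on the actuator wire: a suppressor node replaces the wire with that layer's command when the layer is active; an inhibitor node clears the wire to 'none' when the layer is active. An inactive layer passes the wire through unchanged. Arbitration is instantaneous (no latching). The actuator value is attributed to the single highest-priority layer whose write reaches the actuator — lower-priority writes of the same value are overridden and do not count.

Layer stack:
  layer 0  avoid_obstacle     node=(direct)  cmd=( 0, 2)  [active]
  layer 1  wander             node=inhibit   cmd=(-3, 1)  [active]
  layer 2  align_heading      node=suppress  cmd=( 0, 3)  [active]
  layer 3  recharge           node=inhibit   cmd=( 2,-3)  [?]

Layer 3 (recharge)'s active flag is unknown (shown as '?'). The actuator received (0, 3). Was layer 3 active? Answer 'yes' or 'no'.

If layer 3 is active=yes:
  actuator would be none
If layer 3 is active=no:
  actuator would be (0, 3)
Observed (0, 3), so layer 3 was idle.

no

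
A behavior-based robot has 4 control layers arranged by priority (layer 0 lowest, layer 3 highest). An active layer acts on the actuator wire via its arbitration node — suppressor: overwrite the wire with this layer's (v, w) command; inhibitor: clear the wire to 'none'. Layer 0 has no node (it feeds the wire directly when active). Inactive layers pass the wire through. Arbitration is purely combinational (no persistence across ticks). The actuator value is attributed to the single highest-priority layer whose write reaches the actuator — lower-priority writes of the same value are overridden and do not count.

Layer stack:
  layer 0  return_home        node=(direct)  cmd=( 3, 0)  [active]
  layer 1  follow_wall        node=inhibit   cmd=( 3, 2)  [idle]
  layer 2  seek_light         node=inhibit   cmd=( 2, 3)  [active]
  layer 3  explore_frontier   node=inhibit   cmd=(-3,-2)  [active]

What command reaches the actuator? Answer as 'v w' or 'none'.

L0 return_home: active, feeds wire = (3, 0)
L1 follow_wall: idle → wire stays (3, 0)
L2 seek_light: active, inhibitor → wire = none
L3 explore_frontier: active, inhibitor → wire = none
actuator = none

none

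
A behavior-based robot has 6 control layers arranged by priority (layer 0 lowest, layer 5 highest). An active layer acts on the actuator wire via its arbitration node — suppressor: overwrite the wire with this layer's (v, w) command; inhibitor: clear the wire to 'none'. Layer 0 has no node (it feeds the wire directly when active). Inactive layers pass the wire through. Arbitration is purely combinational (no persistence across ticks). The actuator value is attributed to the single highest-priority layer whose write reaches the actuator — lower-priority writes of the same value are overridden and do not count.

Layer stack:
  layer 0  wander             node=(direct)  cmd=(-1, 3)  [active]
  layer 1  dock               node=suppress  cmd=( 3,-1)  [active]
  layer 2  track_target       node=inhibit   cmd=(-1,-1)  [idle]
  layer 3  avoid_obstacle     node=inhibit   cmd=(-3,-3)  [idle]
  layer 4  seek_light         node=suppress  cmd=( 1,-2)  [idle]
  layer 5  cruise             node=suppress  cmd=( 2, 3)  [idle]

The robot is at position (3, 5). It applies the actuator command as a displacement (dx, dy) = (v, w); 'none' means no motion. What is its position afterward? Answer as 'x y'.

L0 wander: active, feeds wire = (-1, 3)
L1 dock: active, suppressor → wire = (3, -1)
L2 track_target: idle → wire stays (3, -1)
L3 avoid_obstacle: idle → wire stays (3, -1)
L4 seek_light: idle → wire stays (3, -1)
L5 cruise: idle → wire stays (3, -1)
actuator = (3, -1)
position: (3, 5) + (3, -1) = (6, 4)

6 4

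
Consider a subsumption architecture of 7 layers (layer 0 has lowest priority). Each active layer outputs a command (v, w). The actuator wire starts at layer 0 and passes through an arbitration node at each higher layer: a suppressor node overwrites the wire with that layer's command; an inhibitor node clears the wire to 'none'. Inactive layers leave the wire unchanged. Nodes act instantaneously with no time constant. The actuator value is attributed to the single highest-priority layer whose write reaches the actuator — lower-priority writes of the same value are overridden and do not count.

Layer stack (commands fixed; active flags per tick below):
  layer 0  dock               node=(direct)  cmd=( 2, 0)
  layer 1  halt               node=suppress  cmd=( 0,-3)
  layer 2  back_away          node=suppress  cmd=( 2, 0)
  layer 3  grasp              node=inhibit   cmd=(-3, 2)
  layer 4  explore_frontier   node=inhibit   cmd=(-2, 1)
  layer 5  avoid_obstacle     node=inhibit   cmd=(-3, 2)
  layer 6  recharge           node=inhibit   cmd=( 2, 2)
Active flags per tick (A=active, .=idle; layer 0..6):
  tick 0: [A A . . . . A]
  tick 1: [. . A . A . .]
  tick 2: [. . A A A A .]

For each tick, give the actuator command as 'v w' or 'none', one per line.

none
none
none

tick 0:
  layer 0 (dock) active — direct: (2, 0)
  layer 1 (halt) active — suppresses: (0, -3)
  layer 2 (back_away) idle — unchanged: (0, -3)
  layer 3 (grasp) idle — unchanged: (0, -3)
  layer 4 (explore_frontier) idle — unchanged: (0, -3)
  layer 5 (avoid_obstacle) idle — unchanged: (0, -3)
  layer 6 (recharge) active — inhibits: none
  → actuator none
tick 1:
  layer 0 (dock) idle — none
  layer 1 (halt) idle — unchanged: none
  layer 2 (back_away) active — suppresses: (2, 0)
  layer 3 (grasp) idle — unchanged: (2, 0)
  layer 4 (explore_frontier) active — inhibits: none
  layer 5 (avoid_obstacle) idle — unchanged: none
  layer 6 (recharge) idle — unchanged: none
  → actuator none
tick 2:
  layer 0 (dock) idle — none
  layer 1 (halt) idle — unchanged: none
  layer 2 (back_away) active — suppresses: (2, 0)
  layer 3 (grasp) active — inhibits: none
  layer 4 (explore_frontier) active — inhibits: none
  layer 5 (avoid_obstacle) active — inhibits: none
  layer 6 (recharge) idle — unchanged: none
  → actuator none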